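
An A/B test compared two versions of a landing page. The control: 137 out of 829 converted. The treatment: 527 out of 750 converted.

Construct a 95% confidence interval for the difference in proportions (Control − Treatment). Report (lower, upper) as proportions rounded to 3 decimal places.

(-0.579, -0.496)

First, p̂₁ = 137/829 = 0.1653; p̂₂ = 527/750 = 0.7027.
The two standard errors are √(0.1653×0.8347/829) = 0.01290 and √(0.7027×0.2973/750) = 0.01669.
Because the samples are independent, SE_diff = √(0.01290² + 0.01669²) = 0.02109.
Using z* = 1.960 for 95%, ME = 1.960 × 0.02109 = 0.04134.
p̂₁ − p̂₂ = -0.5374; interval -0.5374 ± 0.04134 gives (-0.579, -0.496).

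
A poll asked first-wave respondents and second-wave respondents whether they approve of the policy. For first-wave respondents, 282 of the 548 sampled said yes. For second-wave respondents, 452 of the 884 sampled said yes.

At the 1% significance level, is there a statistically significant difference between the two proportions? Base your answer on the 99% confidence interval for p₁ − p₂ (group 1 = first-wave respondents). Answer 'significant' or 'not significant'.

not significant

Sample proportions: 282/548 = 0.5146, 452/884 = 0.5113.
Each SE is √(p̂(1−p̂)/n): √(0.5146·0.4854/548) = 0.02135 and √(0.5113·0.4887/884) = 0.01681.
SE(p̂₁ − p̂₂) = √(SE₁² + SE₂²) = √(0.0004558225 + 0.0002825761) = 0.02717, since the two samples are independent.
At 99% confidence z* = 2.576; margin = 2.576 × 0.02717 = 0.06999.
The difference is 0.5146 − 0.5113 = 0.0033, so the interval is 0.0033 ± 0.06999 = (-0.06669, 0.07329).
The interval (-0.06669, 0.07329) contains 0, so the difference is not significant.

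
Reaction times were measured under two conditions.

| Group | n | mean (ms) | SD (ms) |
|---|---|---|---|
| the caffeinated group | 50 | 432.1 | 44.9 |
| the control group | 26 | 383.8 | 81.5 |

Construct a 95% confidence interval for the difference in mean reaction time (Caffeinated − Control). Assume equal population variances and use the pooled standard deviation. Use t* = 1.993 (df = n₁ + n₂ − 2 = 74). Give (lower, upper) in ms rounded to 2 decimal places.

s_p = √[((n₁−1)s₁² + (n₂−1)s₂²)/(n₁+n₂−2)] = √[(49·44.9² + 25·81.5²)/74] = 59.8241.
SE = 59.8241·√(1/50 + 1/26) = 14.4648.
With t* = 1.993, margin = 1.993 × 14.4648 = 28.8283.
x̄₁ − x̄₂ = 432.1 − 383.8 = 48.3000; interval 48.3000 ± 28.8283 = (19.47, 77.13).

(19.47, 77.13)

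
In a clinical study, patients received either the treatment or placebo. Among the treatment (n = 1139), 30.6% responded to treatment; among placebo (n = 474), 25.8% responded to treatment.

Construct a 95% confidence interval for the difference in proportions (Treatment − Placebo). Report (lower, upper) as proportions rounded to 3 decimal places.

Each SE is √(p̂(1−p̂)/n): √(0.3060·0.6940/1139) = 0.01365 and √(0.2580·0.7420/474) = 0.02010.
SE(p̂₁ − p̂₂) = √(SE₁² + SE₂²) = √(0.0001863225 + 0.00040401) = 0.02430, since the two samples are independent.
At 95% confidence z* = 1.960; margin = 1.960 × 0.02430 = 0.04763.
The difference is 0.3060 − 0.2580 = 0.0480, so the interval is 0.0480 ± 0.04763 = (0.000, 0.096).

(0.000, 0.096)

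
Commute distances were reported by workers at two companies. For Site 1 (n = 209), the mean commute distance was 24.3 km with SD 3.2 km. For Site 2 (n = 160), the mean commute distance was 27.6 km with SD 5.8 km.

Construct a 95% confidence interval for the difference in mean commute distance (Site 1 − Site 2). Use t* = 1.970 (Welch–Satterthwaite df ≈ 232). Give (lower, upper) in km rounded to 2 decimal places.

(-4.30, -2.30)

Per-group SEs: s₁/√n₁ = 3.2/√209 = 0.2213, s₂/√n₂ = 5.8/√160 = 0.4585.
Unpooled SE of the difference: √(0.04897369 + 0.21022225) = 0.5091.
Margin of error = t* · SE = 1.970 × 0.5091 = 1.0029.
x̄₁ − x̄₂ = 24.3 − 27.6 = -3.3000.
CI: -3.3000 ± 1.0029 = (-4.30, -2.30).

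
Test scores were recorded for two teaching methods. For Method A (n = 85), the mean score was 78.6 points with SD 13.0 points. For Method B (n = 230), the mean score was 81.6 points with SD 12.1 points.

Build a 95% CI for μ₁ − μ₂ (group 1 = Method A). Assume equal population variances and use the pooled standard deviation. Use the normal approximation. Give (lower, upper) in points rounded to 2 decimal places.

(-6.07, 0.07)

Pooled variance s_p² = [84·13.0² + 229·12.1²] / (85+230−2) = 152.4725, so s_p = 12.3480.
SE_diff = s_p·√(1/n₁ + 1/n₂) = 12.3480·√(1/85 + 1/230) = 1.5674.
z* = 1.960; margin = 1.960 × 1.5674 = 3.0721.
Difference = 78.6 − 81.6 = -3.0000.
-3.0000 ± 3.0721 → (-6.07, 0.07).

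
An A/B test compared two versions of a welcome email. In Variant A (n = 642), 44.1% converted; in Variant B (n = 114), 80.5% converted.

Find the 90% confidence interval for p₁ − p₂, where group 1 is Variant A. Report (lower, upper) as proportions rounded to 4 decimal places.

Each SE is √(p̂(1−p̂)/n): √(0.4410·0.5590/642) = 0.01960 and √(0.8050·0.1950/114) = 0.03711.
SE(p̂₁ − p̂₂) = √(SE₁² + SE₂²) = √(0.00038416 + 0.0013771521) = 0.04197, since the two samples are independent.
At 90% confidence z* = 1.645; margin = 1.645 × 0.04197 = 0.06904.
The difference is 0.4410 − 0.8050 = -0.3640, so the interval is -0.3640 ± 0.06904 = (-0.4330, -0.2950).

(-0.4330, -0.2950)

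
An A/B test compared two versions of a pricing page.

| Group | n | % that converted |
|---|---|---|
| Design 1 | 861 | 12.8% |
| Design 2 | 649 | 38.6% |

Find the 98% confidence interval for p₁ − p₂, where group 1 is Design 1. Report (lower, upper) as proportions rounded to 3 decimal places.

Each SE is √(p̂(1−p̂)/n): √(0.1280·0.8720/861) = 0.01139 and √(0.3860·0.6140/649) = 0.01911.
SE(p̂₁ − p̂₂) = √(SE₁² + SE₂²) = √(0.0001297321 + 0.0003651921) = 0.02225, since the two samples are independent.
At 98% confidence z* = 2.326; margin = 2.326 × 0.02225 = 0.05175.
The difference is 0.1280 − 0.3860 = -0.2580, so the interval is -0.2580 ± 0.05175 = (-0.310, -0.206).

(-0.310, -0.206)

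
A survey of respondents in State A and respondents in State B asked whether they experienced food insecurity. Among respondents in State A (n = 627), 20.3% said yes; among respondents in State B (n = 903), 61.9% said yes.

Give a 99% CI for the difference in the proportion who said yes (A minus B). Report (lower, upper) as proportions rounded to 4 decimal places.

(-0.4747, -0.3573)

Each SE is √(p̂(1−p̂)/n): √(0.2030·0.7970/627) = 0.01606 and √(0.6190·0.3810/903) = 0.01616.
SE(p̂₁ − p̂₂) = √(SE₁² + SE₂²) = √(0.0002579236 + 0.0002611456) = 0.02278, since the two samples are independent.
At 99% confidence z* = 2.576; margin = 2.576 × 0.02278 = 0.05868.
The difference is 0.2030 − 0.6190 = -0.4160, so the interval is -0.4160 ± 0.05868 = (-0.4747, -0.3573).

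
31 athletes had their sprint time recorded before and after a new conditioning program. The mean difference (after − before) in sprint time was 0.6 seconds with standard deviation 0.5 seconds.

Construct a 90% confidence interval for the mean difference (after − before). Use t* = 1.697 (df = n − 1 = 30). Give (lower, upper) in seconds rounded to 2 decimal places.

(0.45, 0.75)

Paired design: SE = s_d/√n = 0.5/√31 = 0.0898.
t* = 1.697; margin of error = 1.697 × 0.0898 = 0.1524.
0.6 ± 0.1524 → (0.45, 0.75).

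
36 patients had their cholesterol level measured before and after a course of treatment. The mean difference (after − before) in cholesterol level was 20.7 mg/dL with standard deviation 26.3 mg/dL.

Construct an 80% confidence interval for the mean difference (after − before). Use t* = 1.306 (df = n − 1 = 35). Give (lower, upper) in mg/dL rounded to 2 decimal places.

(14.98, 26.42)

Paired design: SE = s_d/√n = 26.3/√36 = 4.3833.
t* = 1.306; margin of error = 1.306 × 4.3833 = 5.7246.
20.7 ± 5.7246 → (14.98, 26.42).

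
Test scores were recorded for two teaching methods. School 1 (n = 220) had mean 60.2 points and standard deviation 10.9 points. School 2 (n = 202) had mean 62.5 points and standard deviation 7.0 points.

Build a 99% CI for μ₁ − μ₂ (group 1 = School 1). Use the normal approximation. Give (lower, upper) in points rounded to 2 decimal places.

(-4.58, -0.02)

Standard errors of each mean: 10.9/√220 = 0.7349 and 7.0/√202 = 0.4925.
SE(x̄₁ − x̄₂) = √(0.7349² + 0.4925²) = 0.8847 for independent samples with unequal variances.
With z* = 2.576, the margin is 2.576 × 0.8847 = 2.2790.
x̄₁ − x̄₂ = 60.2 − 62.5 = -2.3000; the interval is -2.3000 ± 2.2790 = (-4.58, -0.02).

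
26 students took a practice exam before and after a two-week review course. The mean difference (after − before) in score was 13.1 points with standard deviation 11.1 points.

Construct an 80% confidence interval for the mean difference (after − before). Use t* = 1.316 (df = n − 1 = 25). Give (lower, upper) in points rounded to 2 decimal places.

(10.24, 15.96)

Paired design: SE = s_d/√n = 11.1/√26 = 2.1769.
t* = 1.316; margin of error = 1.316 × 2.1769 = 2.8648.
13.1 ± 2.8648 → (10.24, 15.96).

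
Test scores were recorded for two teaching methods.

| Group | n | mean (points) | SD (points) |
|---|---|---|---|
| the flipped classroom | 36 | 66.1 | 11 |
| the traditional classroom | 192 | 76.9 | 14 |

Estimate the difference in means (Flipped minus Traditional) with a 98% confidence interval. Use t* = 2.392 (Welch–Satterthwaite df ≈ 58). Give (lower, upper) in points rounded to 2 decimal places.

SE₁ = s₁/√n₁ = 11/√36 = 1.8333; SE₂ = 14/√192 = 1.0104.
Independent samples, unequal variances: SE_diff = √(SE₁² + SE₂²) = √(3.36098889 + 1.02090816) = 2.0933.
t* = 2.392, so margin of error = 2.392 × 2.0933 = 5.0072.
Difference in means = 66.1 − 76.9 = -10.8000.
-10.8000 ± 5.0072 → (-15.81, -5.79).

(-15.81, -5.79)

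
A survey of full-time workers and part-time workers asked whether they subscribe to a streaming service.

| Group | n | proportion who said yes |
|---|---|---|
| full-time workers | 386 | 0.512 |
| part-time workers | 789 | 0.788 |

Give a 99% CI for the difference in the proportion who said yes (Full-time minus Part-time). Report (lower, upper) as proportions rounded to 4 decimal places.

(-0.3515, -0.2005)

Each SE is √(p̂(1−p̂)/n): √(0.5120·0.4880/386) = 0.02544 and √(0.7880·0.2120/789) = 0.01455.
SE(p̂₁ − p̂₂) = √(SE₁² + SE₂²) = √(0.0006471936 + 0.0002117025) = 0.02931, since the two samples are independent.
At 99% confidence z* = 2.576; margin = 2.576 × 0.02931 = 0.07550.
The difference is 0.5120 − 0.7880 = -0.2760, so the interval is -0.2760 ± 0.07550 = (-0.3515, -0.2005).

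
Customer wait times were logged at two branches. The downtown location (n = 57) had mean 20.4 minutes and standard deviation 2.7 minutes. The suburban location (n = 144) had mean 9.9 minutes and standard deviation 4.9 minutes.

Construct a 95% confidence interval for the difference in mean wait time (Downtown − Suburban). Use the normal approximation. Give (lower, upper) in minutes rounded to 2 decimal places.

Standard errors of each mean: 2.7/√57 = 0.3576 and 4.9/√144 = 0.4083.
SE(x̄₁ − x̄₂) = √(0.3576² + 0.4083²) = 0.5428 for independent samples with unequal variances.
With z* = 1.960, the margin is 1.960 × 0.5428 = 1.0639.
x̄₁ − x̄₂ = 20.4 − 9.9 = 10.5000; the interval is 10.5000 ± 1.0639 = (9.44, 11.56).

(9.44, 11.56)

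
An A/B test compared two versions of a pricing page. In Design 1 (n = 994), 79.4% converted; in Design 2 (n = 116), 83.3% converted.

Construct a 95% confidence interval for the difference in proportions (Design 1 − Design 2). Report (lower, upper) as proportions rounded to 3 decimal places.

(-0.111, 0.033)

Each SE is √(p̂(1−p̂)/n): √(0.7940·0.2060/994) = 0.01283 and √(0.8330·0.1670/116) = 0.03463.
SE(p̂₁ − p̂₂) = √(SE₁² + SE₂²) = √(0.0001646089 + 0.0011992369) = 0.03693, since the two samples are independent.
At 95% confidence z* = 1.960; margin = 1.960 × 0.03693 = 0.07238.
The difference is 0.7940 − 0.8330 = -0.0390, so the interval is -0.0390 ± 0.07238 = (-0.111, 0.033).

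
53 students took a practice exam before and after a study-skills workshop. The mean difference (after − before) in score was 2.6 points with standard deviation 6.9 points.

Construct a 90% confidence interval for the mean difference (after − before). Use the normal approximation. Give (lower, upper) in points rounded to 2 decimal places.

This is a matched-pairs design, so SE = s_d/√n = 6.9/√53 = 0.9478.
Margin = 1.645 × 0.9478 = 1.5591; the interval is 2.6 ± 1.5591 = (1.04, 4.16).

(1.04, 4.16)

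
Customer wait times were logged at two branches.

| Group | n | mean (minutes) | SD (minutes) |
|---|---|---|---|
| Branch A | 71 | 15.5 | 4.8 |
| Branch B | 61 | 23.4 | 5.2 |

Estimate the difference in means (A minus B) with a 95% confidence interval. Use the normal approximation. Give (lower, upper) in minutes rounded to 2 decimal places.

Per-group SEs: s₁/√n₁ = 4.8/√71 = 0.5697, s₂/√n₂ = 5.2/√61 = 0.6658.
Unpooled SE of the difference: √(0.32455809 + 0.44328964) = 0.8763.
Margin of error = z* · SE = 1.960 × 0.8763 = 1.7175.
x̄₁ − x̄₂ = 15.5 − 23.4 = -7.9000.
CI: -7.9000 ± 1.7175 = (-9.62, -6.18).

(-9.62, -6.18)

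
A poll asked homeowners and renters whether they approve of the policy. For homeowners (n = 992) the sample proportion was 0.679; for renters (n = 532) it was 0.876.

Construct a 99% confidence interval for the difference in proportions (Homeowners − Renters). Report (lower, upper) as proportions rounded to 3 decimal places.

(-0.250, -0.144)

The two standard errors are √(0.6790×0.3210/992) = 0.01482 and √(0.8760×0.1240/532) = 0.01429.
Because the samples are independent, SE_diff = √(0.01482² + 0.01429²) = 0.02059.
Using z* = 2.576 for 99%, ME = 2.576 × 0.02059 = 0.05304.
p̂₁ − p̂₂ = -0.1970; interval -0.1970 ± 0.05304 gives (-0.250, -0.144).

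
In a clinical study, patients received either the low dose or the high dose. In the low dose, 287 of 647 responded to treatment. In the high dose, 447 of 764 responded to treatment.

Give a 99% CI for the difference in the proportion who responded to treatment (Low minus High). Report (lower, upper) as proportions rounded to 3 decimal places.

(-0.210, -0.073)

First, p̂₁ = 287/647 = 0.4436; p̂₂ = 447/764 = 0.5851.
The two standard errors are √(0.4436×0.5564/647) = 0.01953 and √(0.5851×0.4149/764) = 0.01783.
Because the samples are independent, SE_diff = √(0.01953² + 0.01783²) = 0.02644.
Using z* = 2.576 for 99%, ME = 2.576 × 0.02644 = 0.06811.
p̂₁ − p̂₂ = -0.1415; interval -0.1415 ± 0.06811 gives (-0.210, -0.073).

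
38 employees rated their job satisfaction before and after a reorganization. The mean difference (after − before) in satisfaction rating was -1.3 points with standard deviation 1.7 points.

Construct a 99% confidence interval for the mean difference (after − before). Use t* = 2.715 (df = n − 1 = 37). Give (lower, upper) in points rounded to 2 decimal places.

(-2.05, -0.55)

Paired design: SE = s_d/√n = 1.7/√38 = 0.2758.
t* = 2.715; margin of error = 2.715 × 0.2758 = 0.7488.
-1.3 ± 0.7488 → (-2.05, -0.55).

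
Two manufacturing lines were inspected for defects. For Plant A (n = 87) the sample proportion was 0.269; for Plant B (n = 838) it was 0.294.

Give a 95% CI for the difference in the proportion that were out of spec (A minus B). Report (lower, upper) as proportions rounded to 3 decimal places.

(-0.123, 0.073)

SE₁ = √(p̂₁(1−p̂₁)/n₁) = √(0.2690·0.7310/87) = 0.04754; SE₂ = √(0.2940·0.7060/838) = 0.01574.
Independent samples: SE of the difference = √(SE₁² + SE₂²) = √(0.0022600516 + 0.0002477476) = 0.05008.
z* for 95% confidence is 1.960, so the margin of error is 1.960 × 0.05008 = 0.09816.
Point estimate p̂₁ − p̂₂ = 0.2690 − 0.2940 = -0.0250.
-0.0250 ± 0.09816 → (-0.123, 0.073).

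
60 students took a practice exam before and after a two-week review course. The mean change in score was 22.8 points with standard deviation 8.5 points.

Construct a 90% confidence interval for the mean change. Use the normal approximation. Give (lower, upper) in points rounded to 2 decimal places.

(20.99, 24.61)

Paired design: SE = s_d/√n = 8.5/√60 = 1.0973.
z* = 1.645; margin of error = 1.645 × 1.0973 = 1.8051.
22.8 ± 1.8051 → (20.99, 24.61).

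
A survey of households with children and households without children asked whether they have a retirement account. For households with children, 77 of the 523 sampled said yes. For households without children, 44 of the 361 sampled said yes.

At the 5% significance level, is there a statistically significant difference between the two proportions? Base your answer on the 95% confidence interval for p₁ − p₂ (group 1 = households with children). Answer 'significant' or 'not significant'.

not significant

First, p̂₁ = 77/523 = 0.1472; p̂₂ = 44/361 = 0.1219.
The two standard errors are √(0.1472×0.8528/523) = 0.01549 and √(0.1219×0.8781/361) = 0.01722.
Because the samples are independent, SE_diff = √(0.01549² + 0.01722²) = 0.02316.
Using z* = 1.960 for 95%, ME = 1.960 × 0.02316 = 0.04539.
p̂₁ − p̂₂ = 0.0253; interval 0.0253 ± 0.04539 gives (-0.02009, 0.07069).
The interval (-0.02009, 0.07069) contains 0, so the difference is not significant.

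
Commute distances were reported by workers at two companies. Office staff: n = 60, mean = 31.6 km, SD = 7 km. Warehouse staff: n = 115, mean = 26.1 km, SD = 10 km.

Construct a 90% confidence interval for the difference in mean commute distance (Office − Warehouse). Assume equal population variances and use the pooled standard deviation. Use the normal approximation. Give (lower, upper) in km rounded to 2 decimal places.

(3.12, 7.88)

Pooled variance s_p² = [59·7² + 114·10²] / (60+115−2) = 82.6069, so s_p = 9.0888.
SE_diff = s_p·√(1/n₁ + 1/n₂) = 9.0888·√(1/60 + 1/115) = 1.4474.
z* = 1.645; margin = 1.645 × 1.4474 = 2.3810.
Difference = 31.6 − 26.1 = 5.5000.
5.5000 ± 2.3810 → (3.12, 7.88).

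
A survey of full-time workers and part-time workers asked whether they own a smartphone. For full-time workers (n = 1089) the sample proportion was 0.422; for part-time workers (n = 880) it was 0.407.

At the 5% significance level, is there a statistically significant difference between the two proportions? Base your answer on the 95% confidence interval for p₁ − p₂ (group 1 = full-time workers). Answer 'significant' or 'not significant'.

The two standard errors are √(0.4220×0.5780/1089) = 0.01497 and √(0.4070×0.5930/880) = 0.01656.
Because the samples are independent, SE_diff = √(0.01497² + 0.01656²) = 0.02232.
Using z* = 1.960 for 95%, ME = 1.960 × 0.02232 = 0.04375.
p̂₁ − p̂₂ = 0.0150; interval 0.0150 ± 0.04375 gives (-0.02875, 0.05875).
The interval (-0.02875, 0.05875) contains 0, so the difference is not significant.

not significant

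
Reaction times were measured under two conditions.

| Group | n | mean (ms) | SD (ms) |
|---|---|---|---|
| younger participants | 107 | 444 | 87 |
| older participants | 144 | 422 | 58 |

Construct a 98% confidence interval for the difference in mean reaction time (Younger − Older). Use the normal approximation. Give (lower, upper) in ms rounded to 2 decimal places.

Standard errors of each mean: 87/√107 = 8.4106 and 58/√144 = 4.8333.
SE(x̄₁ − x̄₂) = √(8.4106² + 4.8333²) = 9.7005 for independent samples with unequal variances.
With z* = 2.326, the margin is 2.326 × 9.7005 = 22.5634.
x̄₁ − x̄₂ = 444 − 422 = 22.0000; the interval is 22.0000 ± 22.5634 = (-0.56, 44.56).

(-0.56, 44.56)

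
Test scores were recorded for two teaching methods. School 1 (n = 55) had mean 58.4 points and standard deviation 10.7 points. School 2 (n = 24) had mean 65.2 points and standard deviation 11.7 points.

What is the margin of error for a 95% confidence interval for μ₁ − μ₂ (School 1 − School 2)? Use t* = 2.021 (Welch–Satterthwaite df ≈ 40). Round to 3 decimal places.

5.639

SE₁ = s₁/√n₁ = 10.7/√55 = 1.4428; SE₂ = 11.7/√24 = 2.3883.
Independent samples, unequal variances: SE_diff = √(SE₁² + SE₂²) = √(2.08167184 + 5.70397689) = 2.7903.
t* = 2.021, so margin of error = 2.021 × 2.7903 = 5.6392.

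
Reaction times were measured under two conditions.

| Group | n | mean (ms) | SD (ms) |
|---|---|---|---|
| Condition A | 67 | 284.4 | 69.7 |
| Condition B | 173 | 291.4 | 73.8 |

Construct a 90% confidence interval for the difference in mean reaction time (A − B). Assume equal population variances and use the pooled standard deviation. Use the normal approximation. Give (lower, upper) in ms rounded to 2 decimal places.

Pooled variance s_p² = [66·69.7² + 172·73.8²] / (67+173−2) = 5283.2841, so s_p = 72.6862.
SE_diff = s_p·√(1/n₁ + 1/n₂) = 72.6862·√(1/67 + 1/173) = 10.4592.
z* = 1.645; margin = 1.645 × 10.4592 = 17.2054.
Difference = 284.4 − 291.4 = -7.0000.
-7.0000 ± 17.2054 → (-24.21, 10.21).

(-24.21, 10.21)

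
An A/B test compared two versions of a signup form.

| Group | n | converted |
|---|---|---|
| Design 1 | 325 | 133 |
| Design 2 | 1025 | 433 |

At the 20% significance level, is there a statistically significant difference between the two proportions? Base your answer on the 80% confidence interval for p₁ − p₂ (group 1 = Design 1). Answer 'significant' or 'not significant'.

not significant

First, p̂₁ = 133/325 = 0.4092; p̂₂ = 433/1025 = 0.4224.
The two standard errors are √(0.4092×0.5908/325) = 0.02727 and √(0.4224×0.5776/1025) = 0.01543.
Because the samples are independent, SE_diff = √(0.02727² + 0.01543²) = 0.03133.
Using z* = 1.282 for 80%, ME = 1.282 × 0.03133 = 0.04017.
p̂₁ − p̂₂ = -0.0132; interval -0.0132 ± 0.04017 gives (-0.05337, 0.02697).
The interval (-0.05337, 0.02697) contains 0, so the difference is not significant.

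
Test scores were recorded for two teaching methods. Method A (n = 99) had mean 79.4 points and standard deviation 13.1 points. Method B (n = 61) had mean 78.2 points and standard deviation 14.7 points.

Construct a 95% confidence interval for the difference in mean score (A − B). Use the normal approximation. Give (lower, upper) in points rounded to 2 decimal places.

SE₁ = s₁/√n₁ = 13.1/√99 = 1.3166; SE₂ = 14.7/√61 = 1.8821.
Independent samples, unequal variances: SE_diff = √(SE₁² + SE₂²) = √(1.73343556 + 3.54230041) = 2.2969.
z* = 1.960, so margin of error = 1.960 × 2.2969 = 4.5019.
Difference in means = 79.4 − 78.2 = 1.2000.
1.2000 ± 4.5019 → (-3.30, 5.70).

(-3.30, 5.70)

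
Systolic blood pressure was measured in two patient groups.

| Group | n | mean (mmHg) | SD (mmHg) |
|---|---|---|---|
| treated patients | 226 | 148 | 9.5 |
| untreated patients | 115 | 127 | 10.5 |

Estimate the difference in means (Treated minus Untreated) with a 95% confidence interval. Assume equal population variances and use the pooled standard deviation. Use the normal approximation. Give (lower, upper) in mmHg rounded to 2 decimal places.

(18.79, 23.21)

s_p = √[((n₁−1)s₁² + (n₂−1)s₂²)/(n₁+n₂−2)] = √[(225·9.5² + 114·10.5²)/339] = 9.8476.
SE = 9.8476·√(1/226 + 1/115) = 1.1280.
With z* = 1.960, margin = 1.960 × 1.1280 = 2.2109.
x̄₁ − x̄₂ = 148 − 127 = 21.0000; interval 21.0000 ± 2.2109 = (18.79, 23.21).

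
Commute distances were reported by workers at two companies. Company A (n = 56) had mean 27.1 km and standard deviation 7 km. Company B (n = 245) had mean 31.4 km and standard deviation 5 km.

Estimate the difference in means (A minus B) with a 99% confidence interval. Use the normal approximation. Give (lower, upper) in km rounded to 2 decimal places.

(-6.85, -1.75)

SE₁ = s₁/√n₁ = 7/√56 = 0.9354; SE₂ = 5/√245 = 0.3194.
Independent samples, unequal variances: SE_diff = √(SE₁² + SE₂²) = √(0.87497316 + 0.10201636) = 0.9884.
z* = 2.576, so margin of error = 2.576 × 0.9884 = 2.5461.
Difference in means = 27.1 − 31.4 = -4.3000.
-4.3000 ± 2.5461 → (-6.85, -1.75).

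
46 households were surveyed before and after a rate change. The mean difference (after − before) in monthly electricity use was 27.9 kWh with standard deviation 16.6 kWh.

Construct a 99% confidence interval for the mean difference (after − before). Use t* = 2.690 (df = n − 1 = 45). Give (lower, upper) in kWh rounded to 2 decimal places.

Paired design: SE = s_d/√n = 16.6/√46 = 2.4475.
t* = 2.690; margin of error = 2.690 × 2.4475 = 6.5838.
27.9 ± 6.5838 → (21.32, 34.48).

(21.32, 34.48)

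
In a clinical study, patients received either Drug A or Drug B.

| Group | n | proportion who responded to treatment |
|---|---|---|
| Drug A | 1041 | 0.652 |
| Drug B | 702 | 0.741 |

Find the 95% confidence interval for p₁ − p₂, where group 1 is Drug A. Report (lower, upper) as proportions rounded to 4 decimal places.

The two standard errors are √(0.6520×0.3480/1041) = 0.01476 and √(0.7410×0.2590/702) = 0.01653.
Because the samples are independent, SE_diff = √(0.01476² + 0.01653²) = 0.02216.
Using z* = 1.960 for 95%, ME = 1.960 × 0.02216 = 0.04343.
p̂₁ − p̂₂ = -0.0890; interval -0.0890 ± 0.04343 gives (-0.1324, -0.0456).

(-0.1324, -0.0456)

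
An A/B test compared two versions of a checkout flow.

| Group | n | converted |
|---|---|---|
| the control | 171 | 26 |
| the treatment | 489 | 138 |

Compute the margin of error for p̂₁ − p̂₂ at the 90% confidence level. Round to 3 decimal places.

0.056

First, p̂₁ = 26/171 = 0.1520; p̂₂ = 138/489 = 0.2822.
The two standard errors are √(0.1520×0.8480/171) = 0.02746 and √(0.2822×0.7178/489) = 0.02035.
Because the samples are independent, SE_diff = √(0.02746² + 0.02035²) = 0.03418.
Using z* = 1.645 for 90%, ME = 1.645 × 0.03418 = 0.05623.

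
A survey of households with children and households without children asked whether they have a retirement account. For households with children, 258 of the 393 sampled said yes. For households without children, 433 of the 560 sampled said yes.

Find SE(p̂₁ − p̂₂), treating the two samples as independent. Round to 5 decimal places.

0.02978

First, p̂₁ = 258/393 = 0.6565; p̂₂ = 433/560 = 0.7732.
The two standard errors are √(0.6565×0.3435/393) = 0.02395 and √(0.7732×0.2268/560) = 0.01770.
Because the samples are independent, SE_diff = √(0.02395² + 0.01770²) = 0.02978.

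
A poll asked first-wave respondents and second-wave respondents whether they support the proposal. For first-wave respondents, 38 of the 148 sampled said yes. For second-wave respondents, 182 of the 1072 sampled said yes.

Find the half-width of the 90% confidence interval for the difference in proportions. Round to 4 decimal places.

0.0620

Sample proportions: 38/148 = 0.2568, 182/1072 = 0.1698.
Each SE is √(p̂(1−p̂)/n): √(0.2568·0.7432/148) = 0.03591 and √(0.1698·0.8302/1072) = 0.01147.
SE(p̂₁ − p̂₂) = √(SE₁² + SE₂²) = √(0.0012895281 + 0.0001315609) = 0.03770, since the two samples are independent.
At 90% confidence z* = 1.645; margin = 1.645 × 0.03770 = 0.06202.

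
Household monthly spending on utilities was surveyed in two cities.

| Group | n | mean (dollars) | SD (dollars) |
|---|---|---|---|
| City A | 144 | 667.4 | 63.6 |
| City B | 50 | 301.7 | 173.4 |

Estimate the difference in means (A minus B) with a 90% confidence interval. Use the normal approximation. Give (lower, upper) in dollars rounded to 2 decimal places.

(324.43, 406.97)

SE₁ = s₁/√n₁ = 63.6/√144 = 5.3000; SE₂ = 173.4/√50 = 24.5225.
Independent samples, unequal variances: SE_diff = √(SE₁² + SE₂²) = √(28.09 + 601.35300625) = 25.0887.
z* = 1.645, so margin of error = 1.645 × 25.0887 = 41.2709.
Difference in means = 667.4 − 301.7 = 365.7000.
365.7000 ± 41.2709 → (324.43, 406.97).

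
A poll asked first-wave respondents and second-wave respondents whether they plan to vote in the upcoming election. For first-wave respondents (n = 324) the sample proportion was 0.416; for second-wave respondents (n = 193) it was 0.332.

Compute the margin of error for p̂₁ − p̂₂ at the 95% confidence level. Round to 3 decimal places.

Each SE is √(p̂(1−p̂)/n): √(0.4160·0.5840/324) = 0.02738 and √(0.3320·0.6680/193) = 0.03390.
SE(p̂₁ − p̂₂) = √(SE₁² + SE₂²) = √(0.0007496644 + 0.00114921) = 0.04358, since the two samples are independent.
At 95% confidence z* = 1.960; margin = 1.960 × 0.04358 = 0.08542.

0.085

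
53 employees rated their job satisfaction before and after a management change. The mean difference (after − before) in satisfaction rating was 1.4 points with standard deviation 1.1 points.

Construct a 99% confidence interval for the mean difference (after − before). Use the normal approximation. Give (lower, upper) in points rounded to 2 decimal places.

Paired design: SE = s_d/√n = 1.1/√53 = 0.1511.
z* = 2.576; margin of error = 2.576 × 0.1511 = 0.3892.
1.4 ± 0.3892 → (1.01, 1.79).

(1.01, 1.79)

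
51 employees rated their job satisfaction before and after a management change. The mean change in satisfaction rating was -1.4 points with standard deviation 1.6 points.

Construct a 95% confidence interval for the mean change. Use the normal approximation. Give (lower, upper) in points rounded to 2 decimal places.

This is a matched-pairs design, so SE = s_d/√n = 1.6/√51 = 0.2240.
Margin = 1.960 × 0.2240 = 0.4390; the interval is -1.4 ± 0.4390 = (-1.84, -0.96).

(-1.84, -0.96)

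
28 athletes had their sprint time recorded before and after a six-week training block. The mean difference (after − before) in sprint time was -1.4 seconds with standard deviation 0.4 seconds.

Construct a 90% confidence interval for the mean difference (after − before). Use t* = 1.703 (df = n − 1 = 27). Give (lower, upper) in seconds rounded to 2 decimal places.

(-1.53, -1.27)

Paired design: SE = s_d/√n = 0.4/√28 = 0.0756.
t* = 1.703; margin of error = 1.703 × 0.0756 = 0.1287.
-1.4 ± 0.1287 → (-1.53, -1.27).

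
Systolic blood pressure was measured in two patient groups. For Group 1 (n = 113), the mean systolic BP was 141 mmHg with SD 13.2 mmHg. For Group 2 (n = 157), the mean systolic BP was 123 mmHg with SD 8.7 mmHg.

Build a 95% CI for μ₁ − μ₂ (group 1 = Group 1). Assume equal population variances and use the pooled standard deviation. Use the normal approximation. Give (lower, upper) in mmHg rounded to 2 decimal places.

s_p = √[((n₁−1)s₁² + (n₂−1)s₂²)/(n₁+n₂−2)] = √[(112·13.2² + 156·8.7²)/268] = 10.8109.
SE = 10.8109·√(1/113 + 1/157) = 1.3337.
With z* = 1.960, margin = 1.960 × 1.3337 = 2.6141.
x̄₁ − x̄₂ = 141 − 123 = 18.0000; interval 18.0000 ± 2.6141 = (15.39, 20.61).

(15.39, 20.61)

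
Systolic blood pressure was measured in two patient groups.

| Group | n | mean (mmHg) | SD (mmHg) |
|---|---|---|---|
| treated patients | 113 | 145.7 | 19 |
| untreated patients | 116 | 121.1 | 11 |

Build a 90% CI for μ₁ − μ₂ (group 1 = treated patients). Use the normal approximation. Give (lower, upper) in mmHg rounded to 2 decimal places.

SE₁ = s₁/√n₁ = 19/√113 = 1.7874; SE₂ = 11/√116 = 1.0213.
Independent samples, unequal variances: SE_diff = √(SE₁² + SE₂²) = √(3.19479876 + 1.04305369) = 2.0586.
z* = 1.645, so margin of error = 1.645 × 2.0586 = 3.3864.
Difference in means = 145.7 − 121.1 = 24.6000.
24.6000 ± 3.3864 → (21.21, 27.99).

(21.21, 27.99)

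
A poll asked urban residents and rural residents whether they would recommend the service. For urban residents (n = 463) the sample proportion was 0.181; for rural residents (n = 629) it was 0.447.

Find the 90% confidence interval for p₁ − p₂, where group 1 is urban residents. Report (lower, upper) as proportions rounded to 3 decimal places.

(-0.310, -0.222)

Each SE is √(p̂(1−p̂)/n): √(0.1810·0.8190/463) = 0.01789 and √(0.4470·0.5530/629) = 0.01982.
SE(p̂₁ − p̂₂) = √(SE₁² + SE₂²) = √(0.0003200521 + 0.0003928324) = 0.02670, since the two samples are independent.
At 90% confidence z* = 1.645; margin = 1.645 × 0.02670 = 0.04392.
The difference is 0.1810 − 0.4470 = -0.2660, so the interval is -0.2660 ± 0.04392 = (-0.310, -0.222).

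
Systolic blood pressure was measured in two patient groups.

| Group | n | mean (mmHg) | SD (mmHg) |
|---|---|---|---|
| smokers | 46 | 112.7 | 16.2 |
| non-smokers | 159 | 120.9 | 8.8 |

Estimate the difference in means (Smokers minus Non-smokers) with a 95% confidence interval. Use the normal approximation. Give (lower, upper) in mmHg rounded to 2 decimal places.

(-13.08, -3.32)

Per-group SEs: s₁/√n₁ = 16.2/√46 = 2.3886, s₂/√n₂ = 8.8/√159 = 0.6979.
Unpooled SE of the difference: √(5.70540996 + 0.48706441) = 2.4885.
Margin of error = z* · SE = 1.960 × 2.4885 = 4.8775.
x̄₁ − x̄₂ = 112.7 − 120.9 = -8.2000.
CI: -8.2000 ± 4.8775 = (-13.08, -3.32).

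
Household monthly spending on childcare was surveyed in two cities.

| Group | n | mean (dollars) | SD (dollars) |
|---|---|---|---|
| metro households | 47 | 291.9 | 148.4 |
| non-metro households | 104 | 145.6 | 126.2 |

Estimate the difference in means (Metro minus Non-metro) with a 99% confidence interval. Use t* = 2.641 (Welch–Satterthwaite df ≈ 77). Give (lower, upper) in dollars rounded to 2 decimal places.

(80.45, 212.15)

Standard errors of each mean: 148.4/√47 = 21.6464 and 126.2/√104 = 12.3749.
SE(x̄₁ − x̄₂) = √(21.6464² + 12.3749²) = 24.9340 for independent samples with unequal variances.
With t* = 2.641, the margin is 2.641 × 24.9340 = 65.8507.
x̄₁ − x̄₂ = 291.9 − 145.6 = 146.3000; the interval is 146.3000 ± 65.8507 = (80.45, 212.15).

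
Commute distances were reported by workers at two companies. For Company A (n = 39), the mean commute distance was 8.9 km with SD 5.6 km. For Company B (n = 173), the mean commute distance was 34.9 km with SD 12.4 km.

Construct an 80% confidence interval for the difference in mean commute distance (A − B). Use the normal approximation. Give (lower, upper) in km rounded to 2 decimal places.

(-27.67, -24.33)

Standard errors of each mean: 5.6/√39 = 0.8967 and 12.4/√173 = 0.9428.
SE(x̄₁ − x̄₂) = √(0.8967² + 0.9428²) = 1.3011 for independent samples with unequal variances.
With z* = 1.282, the margin is 1.282 × 1.3011 = 1.6680.
x̄₁ − x̄₂ = 8.9 − 34.9 = -26.0000; the interval is -26.0000 ± 1.6680 = (-27.67, -24.33).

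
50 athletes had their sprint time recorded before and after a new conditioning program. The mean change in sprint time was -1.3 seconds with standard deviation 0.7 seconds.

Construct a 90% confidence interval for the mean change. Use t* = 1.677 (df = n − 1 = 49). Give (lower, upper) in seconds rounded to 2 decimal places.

Paired design: SE = s_d/√n = 0.7/√50 = 0.0990.
t* = 1.677; margin of error = 1.677 × 0.0990 = 0.1660.
-1.3 ± 0.1660 → (-1.47, -1.13).

(-1.47, -1.13)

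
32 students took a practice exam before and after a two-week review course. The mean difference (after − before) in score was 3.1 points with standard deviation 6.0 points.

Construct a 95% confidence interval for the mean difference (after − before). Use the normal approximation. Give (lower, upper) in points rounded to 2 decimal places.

This is a matched-pairs design, so SE = s_d/√n = 6.0/√32 = 1.0607.
Margin = 1.960 × 1.0607 = 2.0790; the interval is 3.1 ± 2.0790 = (1.02, 5.18).

(1.02, 5.18)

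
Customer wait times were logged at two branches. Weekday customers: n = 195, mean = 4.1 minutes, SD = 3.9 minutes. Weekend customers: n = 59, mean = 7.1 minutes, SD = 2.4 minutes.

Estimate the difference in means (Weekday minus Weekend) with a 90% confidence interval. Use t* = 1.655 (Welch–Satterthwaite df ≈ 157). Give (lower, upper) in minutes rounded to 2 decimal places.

SE₁ = s₁/√n₁ = 3.9/√195 = 0.2793; SE₂ = 2.4/√59 = 0.3125.
Independent samples, unequal variances: SE_diff = √(SE₁² + SE₂²) = √(0.07800849 + 0.09765625) = 0.4191.
t* = 1.655, so margin of error = 1.655 × 0.4191 = 0.6936.
Difference in means = 4.1 − 7.1 = -3.0000.
-3.0000 ± 0.6936 → (-3.69, -2.31).

(-3.69, -2.31)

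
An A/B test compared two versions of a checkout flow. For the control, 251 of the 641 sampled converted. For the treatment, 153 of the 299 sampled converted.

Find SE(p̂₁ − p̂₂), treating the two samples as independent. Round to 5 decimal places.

0.03475

p̂₁ = 251/641 = 0.3916 and p̂₂ = 153/299 = 0.5117.
SE₁ = √(p̂₁(1−p̂₁)/n₁) = √(0.3916·0.6084/641) = 0.01928; SE₂ = √(0.5117·0.4883/299) = 0.02891.
Independent samples: SE of the difference = √(SE₁² + SE₂²) = √(0.0003717184 + 0.0008357881) = 0.03475.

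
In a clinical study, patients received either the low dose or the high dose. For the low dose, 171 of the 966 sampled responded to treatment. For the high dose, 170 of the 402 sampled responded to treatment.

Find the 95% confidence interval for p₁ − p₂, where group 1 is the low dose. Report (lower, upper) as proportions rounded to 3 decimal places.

Sample proportions: 171/966 = 0.1770, 170/402 = 0.4229.
Each SE is √(p̂(1−p̂)/n): √(0.1770·0.8230/966) = 0.01228 and √(0.4229·0.5771/402) = 0.02464.
SE(p̂₁ − p̂₂) = √(SE₁² + SE₂²) = √(0.0001507984 + 0.0006071296) = 0.02753, since the two samples are independent.
At 95% confidence z* = 1.960; margin = 1.960 × 0.02753 = 0.05396.
The difference is 0.1770 − 0.4229 = -0.2459, so the interval is -0.2459 ± 0.05396 = (-0.300, -0.192).

(-0.300, -0.192)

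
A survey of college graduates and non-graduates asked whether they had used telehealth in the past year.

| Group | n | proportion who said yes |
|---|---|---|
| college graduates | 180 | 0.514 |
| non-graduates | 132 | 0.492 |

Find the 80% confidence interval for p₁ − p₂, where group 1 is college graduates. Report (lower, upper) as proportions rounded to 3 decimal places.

(-0.051, 0.095)

The two standard errors are √(0.5140×0.4860/180) = 0.03725 and √(0.4920×0.5080/132) = 0.04351.
Because the samples are independent, SE_diff = √(0.03725² + 0.04351²) = 0.05728.
Using z* = 1.282 for 80%, ME = 1.282 × 0.05728 = 0.07343.
p̂₁ − p̂₂ = 0.0220; interval 0.0220 ± 0.07343 gives (-0.051, 0.095).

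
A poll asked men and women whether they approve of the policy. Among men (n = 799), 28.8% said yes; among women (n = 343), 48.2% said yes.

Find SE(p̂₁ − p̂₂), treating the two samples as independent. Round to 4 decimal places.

0.0314

The two standard errors are √(0.2880×0.7120/799) = 0.01602 and √(0.4820×0.5180/343) = 0.02698.
Because the samples are independent, SE_diff = √(0.01602² + 0.02698²) = 0.03138.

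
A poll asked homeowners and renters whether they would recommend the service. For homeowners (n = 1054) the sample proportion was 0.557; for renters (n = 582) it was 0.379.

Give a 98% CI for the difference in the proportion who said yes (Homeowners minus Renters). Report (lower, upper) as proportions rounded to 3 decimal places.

(0.119, 0.237)

Each SE is √(p̂(1−p̂)/n): √(0.5570·0.4430/1054) = 0.01530 and √(0.3790·0.6210/582) = 0.02011.
SE(p̂₁ − p̂₂) = √(SE₁² + SE₂²) = √(0.00023409 + 0.0004044121) = 0.02527, since the two samples are independent.
At 98% confidence z* = 2.326; margin = 2.326 × 0.02527 = 0.05878.
The difference is 0.5570 − 0.3790 = 0.1780, so the interval is 0.1780 ± 0.05878 = (0.119, 0.237).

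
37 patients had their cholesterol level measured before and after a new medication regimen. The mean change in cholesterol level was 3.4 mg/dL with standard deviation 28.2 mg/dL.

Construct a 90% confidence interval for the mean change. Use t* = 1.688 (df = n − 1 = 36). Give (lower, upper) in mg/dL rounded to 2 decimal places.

(-4.43, 11.23)

This is a matched-pairs design, so SE = s_d/√n = 28.2/√37 = 4.6361.
Margin = 1.688 × 4.6361 = 7.8257; the interval is 3.4 ± 7.8257 = (-4.43, 11.23).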